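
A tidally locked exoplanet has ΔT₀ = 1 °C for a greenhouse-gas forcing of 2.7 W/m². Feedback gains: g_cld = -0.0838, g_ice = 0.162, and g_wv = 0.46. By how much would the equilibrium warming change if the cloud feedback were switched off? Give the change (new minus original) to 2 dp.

0.48 °C

Original: g = 0.5382, ΔT = 1/(1−0.5382) = 2.1654 °C.
Without cloud: g' = 0.622, ΔT' = 1/(1−0.622) = 2.6455 °C.
Change = 2.6455 − 2.1654 = 0.48 °C.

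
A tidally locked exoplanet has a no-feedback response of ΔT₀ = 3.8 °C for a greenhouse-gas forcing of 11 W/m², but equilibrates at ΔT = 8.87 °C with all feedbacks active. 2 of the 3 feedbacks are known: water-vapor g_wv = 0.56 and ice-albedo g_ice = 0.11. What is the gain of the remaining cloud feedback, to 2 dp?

Amplification A = ΔT/ΔT₀ = 8.87/3.8 = 2.334.
Total gain g = 1 − 1/A = 1 − 1/2.334 = 0.5716.
Known gains sum to 0.56 + 0.11 = 0.67.
g_cld = 0.5716 − 0.67 = -0.10.

-0.10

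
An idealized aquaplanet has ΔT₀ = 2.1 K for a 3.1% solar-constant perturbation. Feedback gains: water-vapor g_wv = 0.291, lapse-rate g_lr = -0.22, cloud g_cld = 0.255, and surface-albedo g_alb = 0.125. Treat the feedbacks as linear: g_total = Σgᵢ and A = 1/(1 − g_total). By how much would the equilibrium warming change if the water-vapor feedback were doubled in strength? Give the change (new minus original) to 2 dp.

Original: g = 0.451, ΔT = 2.1/(1−0.451) = 3.8251 K.
With doubled water-vapor: g' = 0.742, ΔT' = 2.1/(1−0.742) = 8.1395 K.
Change = 8.1395 − 3.8251 = 4.31 K.

4.31 K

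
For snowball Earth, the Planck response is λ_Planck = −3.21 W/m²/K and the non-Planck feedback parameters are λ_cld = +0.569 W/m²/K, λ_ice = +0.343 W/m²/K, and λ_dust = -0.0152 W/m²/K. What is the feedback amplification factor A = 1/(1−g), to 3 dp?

Convert to gains: g_cld = 0.569/3.21 = 0.1773; g_ice = 0.343/3.21 = 0.1069; g_dust = -0.0152/3.21 = -0.004735.
Total gain g = 0.279465.
A = 1/(1 − 0.279465) = 1.388.

1.388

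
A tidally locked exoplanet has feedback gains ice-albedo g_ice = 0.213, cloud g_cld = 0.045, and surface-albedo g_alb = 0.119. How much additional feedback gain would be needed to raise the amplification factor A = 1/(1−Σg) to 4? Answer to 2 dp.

Current total gain = 0.377.
Target gain for A = 4: g* = 1 − 1/4 = 0.75.
Additional gain needed = 0.75 − 0.377 = 0.37.

0.37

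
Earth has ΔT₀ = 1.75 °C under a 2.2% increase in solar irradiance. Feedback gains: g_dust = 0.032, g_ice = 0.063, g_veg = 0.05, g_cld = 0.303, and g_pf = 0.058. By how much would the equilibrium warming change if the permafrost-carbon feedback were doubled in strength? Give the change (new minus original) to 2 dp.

0.47 °C

Original: g = 0.506, ΔT = 1.75/(1−0.506) = 3.5425 °C.
With doubled permafrost-carbon: g' = 0.564, ΔT' = 1.75/(1−0.564) = 4.0138 °C.
Change = 4.0138 − 3.5425 = 0.47 °C.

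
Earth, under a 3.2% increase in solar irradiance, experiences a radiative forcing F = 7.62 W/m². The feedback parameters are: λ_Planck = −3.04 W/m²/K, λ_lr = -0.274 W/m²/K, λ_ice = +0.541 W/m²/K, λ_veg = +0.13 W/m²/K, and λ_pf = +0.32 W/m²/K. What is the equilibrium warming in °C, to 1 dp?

3.3 °C

Net feedback parameter λ = (−3.04) + (-0.274) + (+0.541) + (+0.13) + (+0.32) = -2.323 W/m²/K.
ΔT = −F/λ = −7.62/(-2.323) = 3.3 °C.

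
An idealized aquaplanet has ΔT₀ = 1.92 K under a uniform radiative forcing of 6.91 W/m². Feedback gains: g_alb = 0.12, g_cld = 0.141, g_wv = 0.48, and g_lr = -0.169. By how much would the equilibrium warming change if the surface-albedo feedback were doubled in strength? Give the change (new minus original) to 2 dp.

Original: g = 0.572, ΔT = 1.92/(1−0.572) = 4.4860 K.
With doubled surface-albedo: g' = 0.692, ΔT' = 1.92/(1−0.692) = 6.2338 K.
Change = 6.2338 − 4.4860 = 1.75 K.

1.75 K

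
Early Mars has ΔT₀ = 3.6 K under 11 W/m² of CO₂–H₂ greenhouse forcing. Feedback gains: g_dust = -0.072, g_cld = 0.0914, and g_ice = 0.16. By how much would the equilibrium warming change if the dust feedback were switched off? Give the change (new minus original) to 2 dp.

Original: g = 0.1794, ΔT = 3.6/(1−0.1794) = 4.3870 K.
Without dust: g' = 0.2514, ΔT' = 3.6/(1−0.2514) = 4.8090 K.
Change = 4.8090 − 4.3870 = 0.42 K.

0.42 K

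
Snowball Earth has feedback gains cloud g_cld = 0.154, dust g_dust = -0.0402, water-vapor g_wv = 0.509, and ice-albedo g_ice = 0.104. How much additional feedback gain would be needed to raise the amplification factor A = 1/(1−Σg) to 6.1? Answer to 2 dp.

0.11

Current total gain = 0.7268.
Target gain for A = 6.1: g* = 1 − 1/6.1 = 0.8361.
Additional gain needed = 0.8361 − 0.7268 = 0.11.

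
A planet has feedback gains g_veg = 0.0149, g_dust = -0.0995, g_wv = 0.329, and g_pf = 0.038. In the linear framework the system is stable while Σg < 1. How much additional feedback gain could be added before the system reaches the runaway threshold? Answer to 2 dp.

Current total gain = 0.0149 − 0.0995 + 0.329 + 0.038 = 0.2824.
Margin to runaway = 1 − 0.2824 = 0.72.

0.72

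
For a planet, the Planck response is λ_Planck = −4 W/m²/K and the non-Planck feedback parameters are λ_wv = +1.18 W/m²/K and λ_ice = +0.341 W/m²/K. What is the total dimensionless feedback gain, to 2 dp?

0.38

Convert to gains: g_wv = 1.18/4 = 0.295; g_ice = 0.341/4 = 0.08525.
Total gain g = 0.38025.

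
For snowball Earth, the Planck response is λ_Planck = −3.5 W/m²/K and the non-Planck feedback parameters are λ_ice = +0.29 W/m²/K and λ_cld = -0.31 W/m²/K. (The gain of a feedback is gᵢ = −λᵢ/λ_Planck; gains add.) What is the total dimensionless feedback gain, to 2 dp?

Convert to gains: g_ice = 0.29/3.5 = 0.08286; g_cld = -0.31/3.5 = -0.08857.
Total gain g = -0.00571.

-0.01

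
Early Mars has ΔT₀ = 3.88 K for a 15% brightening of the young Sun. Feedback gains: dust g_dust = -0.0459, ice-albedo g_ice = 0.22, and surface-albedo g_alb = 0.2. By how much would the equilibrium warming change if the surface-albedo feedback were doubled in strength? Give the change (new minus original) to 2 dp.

2.91 K

Original: g = 0.3741, ΔT = 3.88/(1−0.3741) = 6.1991 K.
With doubled surface-albedo: g' = 0.5741, ΔT' = 3.88/(1−0.5741) = 9.1101 K.
Change = 9.1101 − 6.1991 = 2.91 K.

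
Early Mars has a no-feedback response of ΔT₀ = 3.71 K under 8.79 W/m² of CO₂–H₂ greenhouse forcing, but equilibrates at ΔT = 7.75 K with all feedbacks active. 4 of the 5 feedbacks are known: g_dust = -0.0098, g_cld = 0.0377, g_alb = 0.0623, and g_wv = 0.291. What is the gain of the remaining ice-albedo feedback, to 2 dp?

Amplification A = ΔT/ΔT₀ = 7.75/3.71 = 2.089.
Total gain g = 1 − 1/A = 1 − 1/2.089 = 0.5213.
Known gains sum to -0.0098 + 0.0377 + 0.0623 + 0.291 = 0.3812.
g_ice = 0.5213 − 0.3812 = 0.14.

0.14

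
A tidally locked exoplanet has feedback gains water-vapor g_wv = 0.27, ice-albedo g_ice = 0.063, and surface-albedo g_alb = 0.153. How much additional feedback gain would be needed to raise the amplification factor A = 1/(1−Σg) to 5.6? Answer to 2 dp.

0.34

Current total gain = 0.486.
Target gain for A = 5.6: g* = 1 − 1/5.6 = 0.8214.
Additional gain needed = 0.8214 − 0.486 = 0.34.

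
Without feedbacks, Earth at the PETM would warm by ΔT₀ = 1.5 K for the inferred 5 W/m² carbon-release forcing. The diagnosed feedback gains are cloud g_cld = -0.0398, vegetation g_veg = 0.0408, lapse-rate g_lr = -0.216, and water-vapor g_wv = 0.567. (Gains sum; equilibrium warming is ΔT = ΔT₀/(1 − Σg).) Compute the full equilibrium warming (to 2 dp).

2.31 K

Total gain g = -0.0398 + 0.0408 − 0.216 + 0.567 = 0.352.
Amplification A = 1/(1 − 0.352) = 1.543.
ΔT = 1.5 × 1.543 = 2.31 K.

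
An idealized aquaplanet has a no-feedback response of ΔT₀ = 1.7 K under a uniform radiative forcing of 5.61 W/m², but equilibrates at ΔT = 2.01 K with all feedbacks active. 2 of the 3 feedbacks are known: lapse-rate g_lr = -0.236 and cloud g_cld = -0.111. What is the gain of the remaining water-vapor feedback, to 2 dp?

0.50

Amplification A = ΔT/ΔT₀ = 2.01/1.7 = 1.182.
Total gain g = 1 − 1/A = 1 − 1/1.182 = 0.154.
Known gains sum to -0.236 − 0.111 = -0.347.
g_wv = 0.154 + 0.347 = 0.50.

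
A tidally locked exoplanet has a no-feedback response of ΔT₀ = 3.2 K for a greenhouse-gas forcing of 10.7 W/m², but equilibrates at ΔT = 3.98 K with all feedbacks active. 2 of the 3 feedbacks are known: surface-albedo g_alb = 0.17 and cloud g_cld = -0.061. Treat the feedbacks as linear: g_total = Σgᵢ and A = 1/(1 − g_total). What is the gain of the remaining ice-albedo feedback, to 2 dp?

Amplification A = ΔT/ΔT₀ = 3.98/3.2 = 1.244.
Total gain g = 1 − 1/A = 1 − 1/1.244 = 0.1961.
Known gains sum to 0.17 − 0.061 = 0.109.
g_ice = 0.1961 − 0.109 = 0.09.

0.09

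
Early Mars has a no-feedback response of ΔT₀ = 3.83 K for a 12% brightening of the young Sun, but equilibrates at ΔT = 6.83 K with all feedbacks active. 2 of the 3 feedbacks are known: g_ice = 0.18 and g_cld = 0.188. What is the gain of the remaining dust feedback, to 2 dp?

Amplification A = ΔT/ΔT₀ = 6.83/3.83 = 1.783.
Total gain g = 1 − 1/A = 1 − 1/1.783 = 0.4391.
Known gains sum to 0.18 + 0.188 = 0.368.
g_dust = 0.4391 − 0.368 = 0.07.

0.07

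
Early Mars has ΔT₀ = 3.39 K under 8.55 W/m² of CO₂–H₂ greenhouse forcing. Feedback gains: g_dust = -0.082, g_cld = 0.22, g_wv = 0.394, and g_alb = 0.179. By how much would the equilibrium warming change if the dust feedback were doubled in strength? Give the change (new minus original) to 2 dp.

Original: g = 0.711, ΔT = 3.39/(1−0.711) = 11.7301 K.
With doubled dust: g' = 0.629, ΔT' = 3.39/(1−0.629) = 9.1375 K.
Change = 9.1375 − 11.7301 = -2.59 K.

-2.59 K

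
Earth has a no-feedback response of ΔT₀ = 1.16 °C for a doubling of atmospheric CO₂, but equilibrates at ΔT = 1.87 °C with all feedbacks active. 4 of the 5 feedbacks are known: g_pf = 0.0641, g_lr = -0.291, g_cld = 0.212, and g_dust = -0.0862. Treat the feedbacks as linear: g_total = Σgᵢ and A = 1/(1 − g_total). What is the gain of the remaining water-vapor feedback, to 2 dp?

0.48

Amplification A = ΔT/ΔT₀ = 1.87/1.16 = 1.612.
Total gain g = 1 − 1/A = 1 − 1/1.612 = 0.3797.
Known gains sum to 0.0641 − 0.291 + 0.212 − 0.0862 = -0.1011.
g_wv = 0.3797 + 0.1011 = 0.48.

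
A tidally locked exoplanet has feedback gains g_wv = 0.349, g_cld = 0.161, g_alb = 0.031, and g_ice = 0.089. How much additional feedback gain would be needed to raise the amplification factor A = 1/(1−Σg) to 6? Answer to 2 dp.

Current total gain = 0.63.
Target gain for A = 6: g* = 1 − 1/6 = 0.8333.
Additional gain needed = 0.8333 − 0.63 = 0.20.

0.20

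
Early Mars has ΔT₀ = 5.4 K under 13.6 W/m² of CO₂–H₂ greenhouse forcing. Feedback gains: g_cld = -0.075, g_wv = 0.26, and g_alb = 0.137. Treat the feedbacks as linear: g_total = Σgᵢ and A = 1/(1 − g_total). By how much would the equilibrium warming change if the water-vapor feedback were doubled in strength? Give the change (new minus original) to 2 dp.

Original: g = 0.322, ΔT = 5.4/(1−0.322) = 7.9646 K.
With doubled water-vapor: g' = 0.582, ΔT' = 5.4/(1−0.582) = 12.9187 K.
Change = 12.9187 − 7.9646 = 4.95 K.

4.95 K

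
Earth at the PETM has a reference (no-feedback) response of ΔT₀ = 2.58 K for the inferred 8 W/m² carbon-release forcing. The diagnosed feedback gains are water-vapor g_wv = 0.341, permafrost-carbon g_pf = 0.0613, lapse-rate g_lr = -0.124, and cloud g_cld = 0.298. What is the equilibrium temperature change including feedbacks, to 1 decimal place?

6.1 K

Total gain g = 0.341 + 0.0613 − 0.124 + 0.298 = 0.5763.
Amplification A = 1/(1 − 0.5763) = 2.36.
ΔT = 2.58 × 2.36 = 6.1 K.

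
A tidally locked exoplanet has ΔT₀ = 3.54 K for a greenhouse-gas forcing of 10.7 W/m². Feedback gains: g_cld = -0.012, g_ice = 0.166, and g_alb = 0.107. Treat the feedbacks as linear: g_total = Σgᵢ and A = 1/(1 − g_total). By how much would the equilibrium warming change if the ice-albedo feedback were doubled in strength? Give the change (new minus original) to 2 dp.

Original: g = 0.261, ΔT = 3.54/(1−0.261) = 4.7903 K.
With doubled ice-albedo: g' = 0.427, ΔT' = 3.54/(1−0.427) = 6.1780 K.
Change = 6.1780 − 4.7903 = 1.39 K.

1.39 K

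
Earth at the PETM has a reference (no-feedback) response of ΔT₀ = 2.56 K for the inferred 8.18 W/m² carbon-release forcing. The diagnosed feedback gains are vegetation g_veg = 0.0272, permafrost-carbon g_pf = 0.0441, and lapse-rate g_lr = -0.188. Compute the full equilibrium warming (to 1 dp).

2.3 K

Total gain g = 0.0272 + 0.0441 − 0.188 = -0.1167.
Amplification A = 1/(1 + 0.1167) = 0.8955.
ΔT = 2.56 × 0.8955 = 2.3 K.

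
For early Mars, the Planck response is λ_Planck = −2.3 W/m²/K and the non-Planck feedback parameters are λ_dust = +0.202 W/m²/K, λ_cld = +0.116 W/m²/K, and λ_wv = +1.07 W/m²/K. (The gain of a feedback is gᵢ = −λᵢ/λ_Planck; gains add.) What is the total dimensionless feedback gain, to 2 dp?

Convert to gains: g_dust = 0.202/2.3 = 0.08783; g_cld = 0.116/2.3 = 0.05043; g_wv = 1.07/2.3 = 0.4652.
Total gain g = 0.60346.

0.60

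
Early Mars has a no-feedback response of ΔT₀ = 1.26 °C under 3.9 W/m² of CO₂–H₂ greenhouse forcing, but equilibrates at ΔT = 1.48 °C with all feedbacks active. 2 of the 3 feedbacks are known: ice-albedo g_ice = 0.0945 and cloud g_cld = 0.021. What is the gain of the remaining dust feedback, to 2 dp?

0.03

Amplification A = ΔT/ΔT₀ = 1.48/1.26 = 1.175.
Total gain g = 1 − 1/A = 1 − 1/1.175 = 0.1489.
Known gains sum to 0.0945 + 0.021 = 0.1155.
g_dust = 0.1489 − 0.1155 = 0.03.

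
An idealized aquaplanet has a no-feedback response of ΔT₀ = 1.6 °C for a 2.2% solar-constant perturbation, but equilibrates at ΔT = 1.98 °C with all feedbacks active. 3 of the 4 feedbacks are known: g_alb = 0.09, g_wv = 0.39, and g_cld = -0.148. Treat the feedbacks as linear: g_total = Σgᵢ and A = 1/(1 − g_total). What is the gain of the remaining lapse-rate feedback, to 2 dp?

Amplification A = ΔT/ΔT₀ = 1.98/1.6 = 1.237.
Total gain g = 1 − 1/A = 1 − 1/1.237 = 0.1916.
Known gains sum to 0.09 + 0.39 − 0.148 = 0.332.
g_lr = 0.1916 − 0.332 = -0.14.

-0.14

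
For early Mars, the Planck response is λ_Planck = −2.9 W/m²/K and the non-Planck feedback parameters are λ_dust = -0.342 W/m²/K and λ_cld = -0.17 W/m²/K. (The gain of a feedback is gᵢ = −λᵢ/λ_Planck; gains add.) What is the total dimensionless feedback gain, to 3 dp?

-0.177

Convert to gains: g_dust = -0.342/2.9 = -0.1179; g_cld = -0.17/2.9 = -0.05862.
Total gain g = -0.17652.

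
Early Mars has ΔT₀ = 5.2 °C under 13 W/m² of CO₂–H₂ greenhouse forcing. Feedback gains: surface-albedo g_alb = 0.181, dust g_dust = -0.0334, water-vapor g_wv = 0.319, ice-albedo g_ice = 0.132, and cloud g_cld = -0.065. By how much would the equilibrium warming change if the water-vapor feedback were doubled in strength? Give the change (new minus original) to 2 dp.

24.13 °C

Original: g = 0.5336, ΔT = 5.2/(1−0.5336) = 11.1492 °C.
With doubled water-vapor: g' = 0.8526, ΔT' = 5.2/(1−0.8526) = 35.2782 °C.
Change = 35.2782 − 11.1492 = 24.13 °C.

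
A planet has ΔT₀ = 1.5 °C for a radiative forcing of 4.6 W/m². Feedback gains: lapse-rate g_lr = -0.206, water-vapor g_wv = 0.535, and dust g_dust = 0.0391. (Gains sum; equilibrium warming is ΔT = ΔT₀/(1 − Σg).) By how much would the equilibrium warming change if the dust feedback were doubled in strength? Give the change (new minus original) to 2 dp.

Original: g = 0.3681, ΔT = 1.5/(1−0.3681) = 2.3738 °C.
With doubled dust: g' = 0.4072, ΔT' = 1.5/(1−0.4072) = 2.5304 °C.
Change = 2.5304 − 2.3738 = 0.16 °C.

0.16 °C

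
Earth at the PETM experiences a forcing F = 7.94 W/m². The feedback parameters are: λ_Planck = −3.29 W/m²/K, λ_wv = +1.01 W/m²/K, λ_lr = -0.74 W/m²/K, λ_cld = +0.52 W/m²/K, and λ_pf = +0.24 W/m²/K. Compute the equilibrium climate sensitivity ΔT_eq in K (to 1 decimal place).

3.5 K

Net feedback parameter λ = (−3.29) + (+1.01) + (-0.74) + (+0.52) + (+0.24) = -2.26 W/m²/K.
ΔT = −F/λ = −7.94/(-2.26) = 3.5 K.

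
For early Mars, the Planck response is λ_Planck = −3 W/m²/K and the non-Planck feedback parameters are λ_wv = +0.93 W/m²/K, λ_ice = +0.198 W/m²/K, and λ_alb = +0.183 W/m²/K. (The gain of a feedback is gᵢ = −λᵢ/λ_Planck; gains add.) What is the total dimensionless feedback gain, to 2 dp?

0.44

Convert to gains: g_wv = 0.93/3 = 0.31; g_ice = 0.198/3 = 0.066; g_alb = 0.183/3 = 0.061.
Total gain g = 0.437.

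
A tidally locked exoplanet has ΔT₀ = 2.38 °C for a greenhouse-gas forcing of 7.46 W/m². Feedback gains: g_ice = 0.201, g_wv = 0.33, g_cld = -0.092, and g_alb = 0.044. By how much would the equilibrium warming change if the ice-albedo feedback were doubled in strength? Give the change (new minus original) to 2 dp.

Original: g = 0.483, ΔT = 2.38/(1−0.483) = 4.6035 °C.
With doubled ice-albedo: g' = 0.684, ΔT' = 2.38/(1−0.684) = 7.5316 °C.
Change = 7.5316 − 4.6035 = 2.93 °C.

2.93 °C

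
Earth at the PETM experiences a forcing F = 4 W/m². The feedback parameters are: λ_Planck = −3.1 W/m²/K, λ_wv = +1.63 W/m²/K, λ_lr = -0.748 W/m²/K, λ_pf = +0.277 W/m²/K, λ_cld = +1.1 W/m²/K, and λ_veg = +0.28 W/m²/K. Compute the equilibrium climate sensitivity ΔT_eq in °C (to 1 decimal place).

Net feedback parameter λ = (−3.1) + (+1.63) + (-0.748) + (+0.277) + (+1.1) + (+0.28) = -0.561 W/m²/K.
ΔT = −F/λ = −4/(-0.561) = 7.1 °C.

7.1 °C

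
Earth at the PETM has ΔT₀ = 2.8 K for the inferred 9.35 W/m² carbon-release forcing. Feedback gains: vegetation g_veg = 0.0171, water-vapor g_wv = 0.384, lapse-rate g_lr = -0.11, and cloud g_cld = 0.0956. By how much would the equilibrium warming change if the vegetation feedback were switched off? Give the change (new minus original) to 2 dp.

Original: g = 0.3867, ΔT = 2.8/(1−0.3867) = 4.5655 K.
Without vegetation: g' = 0.3696, ΔT' = 2.8/(1−0.3696) = 4.4416 K.
Change = 4.4416 − 4.5655 = -0.12 K.

-0.12 K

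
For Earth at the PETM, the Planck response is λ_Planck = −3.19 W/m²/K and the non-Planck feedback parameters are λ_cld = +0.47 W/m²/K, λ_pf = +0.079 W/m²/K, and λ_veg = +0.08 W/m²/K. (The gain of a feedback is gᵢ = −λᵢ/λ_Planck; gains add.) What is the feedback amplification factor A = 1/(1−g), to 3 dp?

1.246

Convert to gains: g_cld = 0.47/3.19 = 0.1473; g_pf = 0.079/3.19 = 0.02476; g_veg = 0.08/3.19 = 0.02508.
Total gain g = 0.19714.
A = 1/(1 − 0.19714) = 1.246.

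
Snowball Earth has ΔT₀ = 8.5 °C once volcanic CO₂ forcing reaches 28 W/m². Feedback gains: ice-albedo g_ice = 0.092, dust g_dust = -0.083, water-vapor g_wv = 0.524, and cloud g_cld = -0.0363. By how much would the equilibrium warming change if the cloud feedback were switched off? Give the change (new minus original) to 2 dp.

Original: g = 0.4967, ΔT = 8.5/(1−0.4967) = 16.8885 °C.
Without cloud: g' = 0.533, ΔT' = 8.5/(1−0.533) = 18.2013 °C.
Change = 18.2013 − 16.8885 = 1.31 °C.

1.31 °C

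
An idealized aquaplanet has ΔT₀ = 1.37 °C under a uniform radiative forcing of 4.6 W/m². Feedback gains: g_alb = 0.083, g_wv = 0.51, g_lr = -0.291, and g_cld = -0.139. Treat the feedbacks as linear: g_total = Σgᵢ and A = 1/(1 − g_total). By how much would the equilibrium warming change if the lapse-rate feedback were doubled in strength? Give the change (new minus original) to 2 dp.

Original: g = 0.163, ΔT = 1.37/(1−0.163) = 1.6368 °C.
With doubled lapse-rate: g' = -0.128, ΔT' = 1.37/(1+0.128) = 1.2145 °C.
Change = 1.2145 − 1.6368 = -0.42 °C.

-0.42 °C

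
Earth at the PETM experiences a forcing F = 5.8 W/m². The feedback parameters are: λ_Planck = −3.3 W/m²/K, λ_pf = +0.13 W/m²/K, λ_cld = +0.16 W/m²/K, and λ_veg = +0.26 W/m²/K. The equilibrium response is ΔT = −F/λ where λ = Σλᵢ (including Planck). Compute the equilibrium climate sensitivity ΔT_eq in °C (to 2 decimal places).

Net feedback parameter λ = (−3.3) + (+0.13) + (+0.16) + (+0.26) = -2.75 W/m²/K.
ΔT = −F/λ = −5.8/(-2.75) = 2.11 °C.

2.11 °C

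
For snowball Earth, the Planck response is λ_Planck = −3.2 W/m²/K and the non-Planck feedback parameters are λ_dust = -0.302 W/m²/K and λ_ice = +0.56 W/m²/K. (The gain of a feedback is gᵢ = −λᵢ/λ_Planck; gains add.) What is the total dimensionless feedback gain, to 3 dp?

0.081

Convert to gains: g_dust = -0.302/3.2 = -0.09437; g_ice = 0.56/3.2 = 0.175.
Total gain g = 0.08063.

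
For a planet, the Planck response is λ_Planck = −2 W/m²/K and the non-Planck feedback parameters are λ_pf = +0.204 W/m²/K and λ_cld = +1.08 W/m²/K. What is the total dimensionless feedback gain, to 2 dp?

Convert to gains: g_pf = 0.204/2 = 0.102; g_cld = 1.08/2 = 0.54.
Total gain g = 0.642.

0.64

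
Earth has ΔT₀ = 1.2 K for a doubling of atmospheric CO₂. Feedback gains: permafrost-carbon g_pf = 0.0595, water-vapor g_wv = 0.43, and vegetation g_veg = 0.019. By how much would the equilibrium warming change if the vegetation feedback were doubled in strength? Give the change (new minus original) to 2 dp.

Original: g = 0.5085, ΔT = 1.2/(1−0.5085) = 2.4415 K.
With doubled vegetation: g' = 0.5275, ΔT' = 1.2/(1−0.5275) = 2.5397 K.
Change = 2.5397 − 2.4415 = 0.10 K.

0.10 K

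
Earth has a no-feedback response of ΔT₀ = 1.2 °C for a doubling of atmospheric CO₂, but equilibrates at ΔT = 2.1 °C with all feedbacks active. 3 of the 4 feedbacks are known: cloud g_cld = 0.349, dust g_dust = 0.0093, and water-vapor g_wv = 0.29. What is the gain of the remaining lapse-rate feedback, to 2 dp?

Amplification A = ΔT/ΔT₀ = 2.1/1.2 = 1.75.
Total gain g = 1 − 1/A = 1 − 1/1.75 = 0.4286.
Known gains sum to 0.349 + 0.0093 + 0.29 = 0.6483.
g_lr = 0.4286 − 0.6483 = -0.22.

-0.22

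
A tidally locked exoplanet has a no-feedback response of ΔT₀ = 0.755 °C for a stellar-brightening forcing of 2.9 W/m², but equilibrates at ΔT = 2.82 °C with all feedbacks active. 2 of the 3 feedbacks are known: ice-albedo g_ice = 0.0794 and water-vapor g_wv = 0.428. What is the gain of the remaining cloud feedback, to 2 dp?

Amplification A = ΔT/ΔT₀ = 2.82/0.755 = 3.735.
Total gain g = 1 − 1/A = 1 − 1/3.735 = 0.7323.
Known gains sum to 0.0794 + 0.428 = 0.5074.
g_cld = 0.7323 − 0.5074 = 0.22.

0.22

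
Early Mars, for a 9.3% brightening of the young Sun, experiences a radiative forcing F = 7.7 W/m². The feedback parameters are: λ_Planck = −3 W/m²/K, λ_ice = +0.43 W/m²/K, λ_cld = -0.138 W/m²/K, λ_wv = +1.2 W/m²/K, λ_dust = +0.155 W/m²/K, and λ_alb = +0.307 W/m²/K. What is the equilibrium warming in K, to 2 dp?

Net feedback parameter λ = (−3) + (+0.43) + (-0.138) + (+1.2) + (+0.155) + (+0.307) = -1.046 W/m²/K.
ΔT = −F/λ = −7.7/(-1.046) = 7.36 K.

7.36 K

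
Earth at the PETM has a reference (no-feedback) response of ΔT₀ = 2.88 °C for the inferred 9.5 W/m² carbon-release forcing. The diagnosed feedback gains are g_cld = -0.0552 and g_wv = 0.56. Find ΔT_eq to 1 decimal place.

Total gain g = -0.0552 + 0.56 = 0.5048.
Amplification A = 1/(1 − 0.5048) = 2.019.
ΔT = 2.88 × 2.019 = 5.8 °C.

5.8 °C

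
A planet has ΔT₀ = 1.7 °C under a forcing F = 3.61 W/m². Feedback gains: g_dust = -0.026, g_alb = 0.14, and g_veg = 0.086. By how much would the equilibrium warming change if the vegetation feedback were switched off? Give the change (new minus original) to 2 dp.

Original: g = 0.2, ΔT = 1.7/(1−0.2) = 2.1250 °C.
Without vegetation: g' = 0.114, ΔT' = 1.7/(1−0.114) = 1.9187 °C.
Change = 1.9187 − 2.1250 = -0.21 °C.

-0.21 °C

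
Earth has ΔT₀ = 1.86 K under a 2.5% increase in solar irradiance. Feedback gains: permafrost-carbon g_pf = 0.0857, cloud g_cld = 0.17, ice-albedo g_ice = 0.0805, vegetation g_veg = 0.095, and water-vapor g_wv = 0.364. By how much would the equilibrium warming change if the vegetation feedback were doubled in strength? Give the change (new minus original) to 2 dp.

7.86 K

Original: g = 0.7952, ΔT = 1.86/(1−0.7952) = 9.0820 K.
With doubled vegetation: g' = 0.8902, ΔT' = 1.86/(1−0.8902) = 16.9399 K.
Change = 16.9399 − 9.0820 = 7.86 K.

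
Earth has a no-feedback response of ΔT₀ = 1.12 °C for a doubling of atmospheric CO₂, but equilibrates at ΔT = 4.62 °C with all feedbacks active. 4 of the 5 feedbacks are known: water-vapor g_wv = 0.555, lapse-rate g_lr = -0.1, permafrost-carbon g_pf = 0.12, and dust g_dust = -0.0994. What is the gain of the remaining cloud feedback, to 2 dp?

Amplification A = ΔT/ΔT₀ = 4.62/1.12 = 4.125.
Total gain g = 1 − 1/A = 1 − 1/4.125 = 0.7576.
Known gains sum to 0.555 − 0.1 + 0.12 − 0.0994 = 0.4756.
g_cld = 0.7576 − 0.4756 = 0.28.

0.28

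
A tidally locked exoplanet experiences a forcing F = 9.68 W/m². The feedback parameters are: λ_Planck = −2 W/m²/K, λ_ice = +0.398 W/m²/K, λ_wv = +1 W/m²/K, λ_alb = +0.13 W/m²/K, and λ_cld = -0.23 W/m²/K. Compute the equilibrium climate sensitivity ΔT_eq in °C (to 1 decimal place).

13.8 °C

Net feedback parameter λ = (−2) + (+0.398) + (+1) + (+0.13) + (-0.23) = -0.702 W/m²/K.
ΔT = −F/λ = −9.68/(-0.702) = 13.8 °C.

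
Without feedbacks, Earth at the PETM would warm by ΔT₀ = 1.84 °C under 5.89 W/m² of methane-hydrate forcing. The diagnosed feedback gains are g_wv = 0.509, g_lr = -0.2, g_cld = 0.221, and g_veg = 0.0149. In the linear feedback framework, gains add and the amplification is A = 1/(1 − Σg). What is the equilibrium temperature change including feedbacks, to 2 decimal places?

4.04 °C

Total gain g = 0.509 − 0.2 + 0.221 + 0.0149 = 0.5449.
Amplification A = 1/(1 − 0.5449) = 2.197.
ΔT = 1.84 × 2.197 = 4.04 °C.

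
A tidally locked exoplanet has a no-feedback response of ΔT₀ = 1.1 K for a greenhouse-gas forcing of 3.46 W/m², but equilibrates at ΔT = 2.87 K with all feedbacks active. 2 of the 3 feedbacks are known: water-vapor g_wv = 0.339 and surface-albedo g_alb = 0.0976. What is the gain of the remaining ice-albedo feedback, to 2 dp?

0.18

Amplification A = ΔT/ΔT₀ = 2.87/1.1 = 2.609.
Total gain g = 1 − 1/A = 1 − 1/2.609 = 0.6167.
Known gains sum to 0.339 + 0.0976 = 0.4366.
g_ice = 0.6167 − 0.4366 = 0.18.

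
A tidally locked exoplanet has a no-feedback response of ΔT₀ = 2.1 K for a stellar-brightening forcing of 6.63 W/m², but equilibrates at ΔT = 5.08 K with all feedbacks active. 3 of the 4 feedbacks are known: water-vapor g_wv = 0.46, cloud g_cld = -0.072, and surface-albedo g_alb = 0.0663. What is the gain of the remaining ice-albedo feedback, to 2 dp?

Amplification A = ΔT/ΔT₀ = 5.08/2.1 = 2.419.
Total gain g = 1 − 1/A = 1 − 1/2.419 = 0.5866.
Known gains sum to 0.46 − 0.072 + 0.0663 = 0.4543.
g_ice = 0.5866 − 0.4543 = 0.13.

0.13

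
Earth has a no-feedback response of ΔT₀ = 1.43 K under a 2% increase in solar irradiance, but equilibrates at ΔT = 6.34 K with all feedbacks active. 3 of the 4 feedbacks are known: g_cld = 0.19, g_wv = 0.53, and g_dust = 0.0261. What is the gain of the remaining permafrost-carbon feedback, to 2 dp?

0.03

Amplification A = ΔT/ΔT₀ = 6.34/1.43 = 4.434.
Total gain g = 1 − 1/A = 1 − 1/4.434 = 0.7745.
Known gains sum to 0.19 + 0.53 + 0.0261 = 0.7461.
g_pf = 0.7745 − 0.7461 = 0.03.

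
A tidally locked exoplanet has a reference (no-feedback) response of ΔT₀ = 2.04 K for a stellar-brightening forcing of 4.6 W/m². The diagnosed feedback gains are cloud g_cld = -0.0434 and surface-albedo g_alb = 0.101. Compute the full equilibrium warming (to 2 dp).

Total gain g = -0.0434 + 0.101 = 0.0576.
Amplification A = 1/(1 − 0.0576) = 1.061.
ΔT = 2.04 × 1.061 = 2.16 K.

2.16 K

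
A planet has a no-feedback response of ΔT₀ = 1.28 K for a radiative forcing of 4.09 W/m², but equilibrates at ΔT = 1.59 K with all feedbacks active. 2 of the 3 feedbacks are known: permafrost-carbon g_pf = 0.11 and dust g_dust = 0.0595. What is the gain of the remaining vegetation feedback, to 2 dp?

Amplification A = ΔT/ΔT₀ = 1.59/1.28 = 1.242.
Total gain g = 1 − 1/A = 1 − 1/1.242 = 0.1948.
Known gains sum to 0.11 + 0.0595 = 0.1695.
g_veg = 0.1948 − 0.1695 = 0.03.

0.03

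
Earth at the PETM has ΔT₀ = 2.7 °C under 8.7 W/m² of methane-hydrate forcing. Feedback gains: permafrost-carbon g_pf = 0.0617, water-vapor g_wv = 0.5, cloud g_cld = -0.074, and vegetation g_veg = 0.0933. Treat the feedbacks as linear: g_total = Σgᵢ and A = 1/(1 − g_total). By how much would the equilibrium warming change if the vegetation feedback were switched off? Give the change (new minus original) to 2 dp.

-1.17 °C

Original: g = 0.581, ΔT = 2.7/(1−0.581) = 6.4439 °C.
Without vegetation: g' = 0.4877, ΔT' = 2.7/(1−0.4877) = 5.2703 °C.
Change = 5.2703 − 6.4439 = -1.17 °C.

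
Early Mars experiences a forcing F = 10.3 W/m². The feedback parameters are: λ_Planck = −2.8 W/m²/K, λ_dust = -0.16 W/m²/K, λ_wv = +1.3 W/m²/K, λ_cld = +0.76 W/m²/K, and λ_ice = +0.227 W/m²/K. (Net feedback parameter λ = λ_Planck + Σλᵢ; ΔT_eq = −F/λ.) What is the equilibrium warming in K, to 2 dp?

15.30 K

Net feedback parameter λ = (−2.8) + (-0.16) + (+1.3) + (+0.76) + (+0.227) = -0.673 W/m²/K.
ΔT = −F/λ = −10.3/(-0.673) = 15.30 K.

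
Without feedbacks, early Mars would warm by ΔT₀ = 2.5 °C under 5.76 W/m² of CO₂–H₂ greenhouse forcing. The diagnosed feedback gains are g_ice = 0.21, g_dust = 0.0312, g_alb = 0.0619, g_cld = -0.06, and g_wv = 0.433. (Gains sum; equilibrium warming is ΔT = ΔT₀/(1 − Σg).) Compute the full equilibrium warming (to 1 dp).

7.7 °C

Total gain g = 0.21 + 0.0312 + 0.0619 − 0.06 + 0.433 = 0.6761.
Amplification A = 1/(1 − 0.6761) = 3.087.
ΔT = 2.5 × 3.087 = 7.7 °C.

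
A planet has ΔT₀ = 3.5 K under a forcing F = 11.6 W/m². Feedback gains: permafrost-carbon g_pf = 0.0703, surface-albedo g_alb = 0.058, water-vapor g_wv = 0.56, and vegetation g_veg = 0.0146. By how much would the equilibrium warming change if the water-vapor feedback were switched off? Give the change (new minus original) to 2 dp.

-7.70 K

Original: g = 0.7029, ΔT = 3.5/(1−0.7029) = 11.7805 K.
Without water-vapor: g' = 0.1429, ΔT' = 3.5/(1−0.1429) = 4.0835 K.
Change = 4.0835 − 11.7805 = -7.70 K.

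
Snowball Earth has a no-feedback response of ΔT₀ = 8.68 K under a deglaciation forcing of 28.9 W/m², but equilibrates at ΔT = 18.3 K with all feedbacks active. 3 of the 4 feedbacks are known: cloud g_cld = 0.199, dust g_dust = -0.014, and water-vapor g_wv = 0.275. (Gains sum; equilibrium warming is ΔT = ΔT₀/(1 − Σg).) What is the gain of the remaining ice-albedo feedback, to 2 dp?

0.07

Amplification A = ΔT/ΔT₀ = 18.3/8.68 = 2.108.
Total gain g = 1 − 1/A = 1 − 1/2.108 = 0.5256.
Known gains sum to 0.199 − 0.014 + 0.275 = 0.46.
g_ice = 0.5256 − 0.46 = 0.07.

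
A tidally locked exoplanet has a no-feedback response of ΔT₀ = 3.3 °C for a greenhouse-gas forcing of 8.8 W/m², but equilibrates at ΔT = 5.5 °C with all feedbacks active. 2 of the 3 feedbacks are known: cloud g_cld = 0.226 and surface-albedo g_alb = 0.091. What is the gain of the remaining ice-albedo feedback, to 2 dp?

Amplification A = ΔT/ΔT₀ = 5.5/3.3 = 1.667.
Total gain g = 1 − 1/A = 1 − 1/1.667 = 0.4001.
Known gains sum to 0.226 + 0.091 = 0.317.
g_ice = 0.4001 − 0.317 = 0.08.

0.08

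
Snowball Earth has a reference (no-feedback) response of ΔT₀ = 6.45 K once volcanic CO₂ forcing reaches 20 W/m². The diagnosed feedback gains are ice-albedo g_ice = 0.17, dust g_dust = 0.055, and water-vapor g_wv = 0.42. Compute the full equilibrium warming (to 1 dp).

18.2 K

Total gain g = 0.17 + 0.055 + 0.42 = 0.645.
Amplification A = 1/(1 − 0.645) = 2.817.
ΔT = 6.45 × 2.817 = 18.2 K.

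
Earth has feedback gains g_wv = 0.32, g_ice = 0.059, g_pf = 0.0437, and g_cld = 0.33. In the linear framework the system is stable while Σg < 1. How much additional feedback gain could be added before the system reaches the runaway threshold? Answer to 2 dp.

0.25

Current total gain = 0.32 + 0.059 + 0.0437 + 0.33 = 0.7527.
Margin to runaway = 1 − 0.7527 = 0.25.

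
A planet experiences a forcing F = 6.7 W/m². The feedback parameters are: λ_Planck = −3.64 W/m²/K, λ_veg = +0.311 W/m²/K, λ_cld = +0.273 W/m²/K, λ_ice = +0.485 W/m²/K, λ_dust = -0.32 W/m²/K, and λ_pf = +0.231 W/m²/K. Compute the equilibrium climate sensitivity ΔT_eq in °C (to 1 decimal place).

Net feedback parameter λ = (−3.64) + (+0.311) + (+0.273) + (+0.485) + (-0.32) + (+0.231) = -2.66 W/m²/K.
ΔT = −F/λ = −6.7/(-2.66) = 2.5 °C.

2.5 °C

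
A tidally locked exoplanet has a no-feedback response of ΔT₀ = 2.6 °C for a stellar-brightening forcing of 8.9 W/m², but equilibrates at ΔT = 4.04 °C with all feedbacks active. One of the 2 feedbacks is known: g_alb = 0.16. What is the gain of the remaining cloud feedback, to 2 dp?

Amplification A = ΔT/ΔT₀ = 4.04/2.6 = 1.554.
Total gain g = 1 − 1/A = 1 − 1/1.554 = 0.3565.
The known gain is 0.16.
g_cld = 0.3565 − 0.16 = 0.20.

0.20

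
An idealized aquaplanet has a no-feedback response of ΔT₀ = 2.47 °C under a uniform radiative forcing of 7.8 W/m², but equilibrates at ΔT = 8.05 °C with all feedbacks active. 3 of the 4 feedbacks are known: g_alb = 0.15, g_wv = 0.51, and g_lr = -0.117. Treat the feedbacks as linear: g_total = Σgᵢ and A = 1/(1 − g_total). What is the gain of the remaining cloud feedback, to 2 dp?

Amplification A = ΔT/ΔT₀ = 8.05/2.47 = 3.259.
Total gain g = 1 − 1/A = 1 − 1/3.259 = 0.6932.
Known gains sum to 0.15 + 0.51 − 0.117 = 0.543.
g_cld = 0.6932 − 0.543 = 0.15.

0.15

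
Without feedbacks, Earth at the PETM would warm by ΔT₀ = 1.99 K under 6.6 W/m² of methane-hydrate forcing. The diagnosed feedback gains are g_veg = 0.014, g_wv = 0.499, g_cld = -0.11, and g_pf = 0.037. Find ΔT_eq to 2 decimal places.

3.55 K

Total gain g = 0.014 + 0.499 − 0.11 + 0.037 = 0.44.
Amplification A = 1/(1 − 0.44) = 1.786.
ΔT = 1.99 × 1.786 = 3.55 K.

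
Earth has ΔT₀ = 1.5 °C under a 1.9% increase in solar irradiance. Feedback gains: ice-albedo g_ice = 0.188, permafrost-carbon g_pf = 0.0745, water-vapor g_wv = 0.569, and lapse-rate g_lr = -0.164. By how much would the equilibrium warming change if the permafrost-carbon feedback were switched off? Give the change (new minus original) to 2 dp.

-0.83 °C

Original: g = 0.6675, ΔT = 1.5/(1−0.6675) = 4.5113 °C.
Without permafrost-carbon: g' = 0.593, ΔT' = 1.5/(1−0.593) = 3.6855 °C.
Change = 3.6855 − 4.5113 = -0.83 °C.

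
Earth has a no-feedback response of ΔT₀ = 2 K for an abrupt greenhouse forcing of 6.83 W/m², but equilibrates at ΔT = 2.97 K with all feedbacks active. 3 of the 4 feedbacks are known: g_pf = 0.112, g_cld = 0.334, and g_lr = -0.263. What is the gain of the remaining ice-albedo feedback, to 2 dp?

0.14

Amplification A = ΔT/ΔT₀ = 2.97/2 = 1.485.
Total gain g = 1 − 1/A = 1 − 1/1.485 = 0.3266.
Known gains sum to 0.112 + 0.334 − 0.263 = 0.183.
g_ice = 0.3266 − 0.183 = 0.14.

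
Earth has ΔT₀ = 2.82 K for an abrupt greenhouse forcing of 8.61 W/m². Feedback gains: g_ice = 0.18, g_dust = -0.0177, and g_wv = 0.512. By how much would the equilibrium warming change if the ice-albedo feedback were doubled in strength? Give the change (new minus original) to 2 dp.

10.70 K

Original: g = 0.6743, ΔT = 2.82/(1−0.6743) = 8.6583 K.
With doubled ice-albedo: g' = 0.8543, ΔT' = 2.82/(1−0.8543) = 19.3548 K.
Change = 19.3548 − 8.6583 = 10.70 K.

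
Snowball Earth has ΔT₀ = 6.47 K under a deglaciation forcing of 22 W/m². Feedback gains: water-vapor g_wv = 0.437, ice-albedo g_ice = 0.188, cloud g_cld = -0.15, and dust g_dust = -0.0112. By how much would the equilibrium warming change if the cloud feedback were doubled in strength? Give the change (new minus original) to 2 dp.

Original: g = 0.4638, ΔT = 6.47/(1−0.4638) = 12.0664 K.
With doubled cloud: g' = 0.3138, ΔT' = 6.47/(1−0.3138) = 9.4287 K.
Change = 9.4287 − 12.0664 = -2.64 K.

-2.64 K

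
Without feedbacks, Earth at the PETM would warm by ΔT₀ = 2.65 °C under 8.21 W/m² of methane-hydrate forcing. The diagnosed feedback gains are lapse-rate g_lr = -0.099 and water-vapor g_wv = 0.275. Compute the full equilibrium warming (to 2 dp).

3.22 °C

Total gain g = -0.099 + 0.275 = 0.176.
Amplification A = 1/(1 − 0.176) = 1.214.
ΔT = 2.65 × 1.214 = 3.22 °C.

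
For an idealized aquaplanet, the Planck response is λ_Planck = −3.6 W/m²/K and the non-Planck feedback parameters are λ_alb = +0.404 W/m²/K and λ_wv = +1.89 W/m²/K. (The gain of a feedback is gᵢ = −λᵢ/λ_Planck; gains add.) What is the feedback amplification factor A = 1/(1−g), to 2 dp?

2.76

Convert to gains: g_alb = 0.404/3.6 = 0.1122; g_wv = 1.89/3.6 = 0.525.
Total gain g = 0.6372.
A = 1/(1 − 0.6372) = 2.76.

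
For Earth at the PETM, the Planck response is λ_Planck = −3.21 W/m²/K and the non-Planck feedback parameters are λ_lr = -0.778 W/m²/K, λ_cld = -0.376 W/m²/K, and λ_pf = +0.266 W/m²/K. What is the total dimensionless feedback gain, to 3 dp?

Convert to gains: g_lr = -0.778/3.21 = -0.2424; g_cld = -0.376/3.21 = -0.1171; g_pf = 0.266/3.21 = 0.08287.
Total gain g = -0.27663.

-0.277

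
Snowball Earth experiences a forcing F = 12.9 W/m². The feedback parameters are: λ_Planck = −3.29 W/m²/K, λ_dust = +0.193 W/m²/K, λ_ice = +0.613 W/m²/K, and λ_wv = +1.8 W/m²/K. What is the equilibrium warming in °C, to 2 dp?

Net feedback parameter λ = (−3.29) + (+0.193) + (+0.613) + (+1.8) = -0.684 W/m²/K.
ΔT = −F/λ = −12.9/(-0.684) = 18.86 °C.

18.86 °C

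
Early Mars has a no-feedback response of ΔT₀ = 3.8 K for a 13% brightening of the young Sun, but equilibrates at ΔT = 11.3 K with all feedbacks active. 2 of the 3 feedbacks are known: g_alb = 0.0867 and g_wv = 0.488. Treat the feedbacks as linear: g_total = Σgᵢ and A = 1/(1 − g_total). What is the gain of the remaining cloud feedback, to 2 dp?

0.09

Amplification A = ΔT/ΔT₀ = 11.3/3.8 = 2.974.
Total gain g = 1 − 1/A = 1 − 1/2.974 = 0.6638.
Known gains sum to 0.0867 + 0.488 = 0.5747.
g_cld = 0.6638 − 0.5747 = 0.09.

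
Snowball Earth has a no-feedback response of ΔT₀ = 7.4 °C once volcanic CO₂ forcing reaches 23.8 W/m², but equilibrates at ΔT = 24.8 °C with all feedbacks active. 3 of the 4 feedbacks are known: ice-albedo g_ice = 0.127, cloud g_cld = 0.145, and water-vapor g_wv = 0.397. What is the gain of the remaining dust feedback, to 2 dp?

Amplification A = ΔT/ΔT₀ = 24.8/7.4 = 3.351.
Total gain g = 1 − 1/A = 1 − 1/3.351 = 0.7016.
Known gains sum to 0.127 + 0.145 + 0.397 = 0.669.
g_dust = 0.7016 − 0.669 = 0.03.

0.03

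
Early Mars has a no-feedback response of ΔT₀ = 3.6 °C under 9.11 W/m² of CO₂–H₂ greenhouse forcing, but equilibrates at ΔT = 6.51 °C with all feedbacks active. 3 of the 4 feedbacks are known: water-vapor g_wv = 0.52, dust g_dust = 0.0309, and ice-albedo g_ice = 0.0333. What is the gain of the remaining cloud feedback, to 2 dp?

-0.14

Amplification A = ΔT/ΔT₀ = 6.51/3.6 = 1.808.
Total gain g = 1 − 1/A = 1 − 1/1.808 = 0.4469.
Known gains sum to 0.52 + 0.0309 + 0.0333 = 0.5842.
g_cld = 0.4469 − 0.5842 = -0.14.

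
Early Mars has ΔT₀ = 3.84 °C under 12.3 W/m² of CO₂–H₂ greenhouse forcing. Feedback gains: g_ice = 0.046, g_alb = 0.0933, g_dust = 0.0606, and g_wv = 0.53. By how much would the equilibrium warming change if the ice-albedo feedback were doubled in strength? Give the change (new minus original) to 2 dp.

Original: g = 0.7299, ΔT = 3.84/(1−0.7299) = 14.2170 °C.
With doubled ice-albedo: g' = 0.7759, ΔT' = 3.84/(1−0.7759) = 17.1352 °C.
Change = 17.1352 − 14.2170 = 2.92 °C.

2.92 °C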